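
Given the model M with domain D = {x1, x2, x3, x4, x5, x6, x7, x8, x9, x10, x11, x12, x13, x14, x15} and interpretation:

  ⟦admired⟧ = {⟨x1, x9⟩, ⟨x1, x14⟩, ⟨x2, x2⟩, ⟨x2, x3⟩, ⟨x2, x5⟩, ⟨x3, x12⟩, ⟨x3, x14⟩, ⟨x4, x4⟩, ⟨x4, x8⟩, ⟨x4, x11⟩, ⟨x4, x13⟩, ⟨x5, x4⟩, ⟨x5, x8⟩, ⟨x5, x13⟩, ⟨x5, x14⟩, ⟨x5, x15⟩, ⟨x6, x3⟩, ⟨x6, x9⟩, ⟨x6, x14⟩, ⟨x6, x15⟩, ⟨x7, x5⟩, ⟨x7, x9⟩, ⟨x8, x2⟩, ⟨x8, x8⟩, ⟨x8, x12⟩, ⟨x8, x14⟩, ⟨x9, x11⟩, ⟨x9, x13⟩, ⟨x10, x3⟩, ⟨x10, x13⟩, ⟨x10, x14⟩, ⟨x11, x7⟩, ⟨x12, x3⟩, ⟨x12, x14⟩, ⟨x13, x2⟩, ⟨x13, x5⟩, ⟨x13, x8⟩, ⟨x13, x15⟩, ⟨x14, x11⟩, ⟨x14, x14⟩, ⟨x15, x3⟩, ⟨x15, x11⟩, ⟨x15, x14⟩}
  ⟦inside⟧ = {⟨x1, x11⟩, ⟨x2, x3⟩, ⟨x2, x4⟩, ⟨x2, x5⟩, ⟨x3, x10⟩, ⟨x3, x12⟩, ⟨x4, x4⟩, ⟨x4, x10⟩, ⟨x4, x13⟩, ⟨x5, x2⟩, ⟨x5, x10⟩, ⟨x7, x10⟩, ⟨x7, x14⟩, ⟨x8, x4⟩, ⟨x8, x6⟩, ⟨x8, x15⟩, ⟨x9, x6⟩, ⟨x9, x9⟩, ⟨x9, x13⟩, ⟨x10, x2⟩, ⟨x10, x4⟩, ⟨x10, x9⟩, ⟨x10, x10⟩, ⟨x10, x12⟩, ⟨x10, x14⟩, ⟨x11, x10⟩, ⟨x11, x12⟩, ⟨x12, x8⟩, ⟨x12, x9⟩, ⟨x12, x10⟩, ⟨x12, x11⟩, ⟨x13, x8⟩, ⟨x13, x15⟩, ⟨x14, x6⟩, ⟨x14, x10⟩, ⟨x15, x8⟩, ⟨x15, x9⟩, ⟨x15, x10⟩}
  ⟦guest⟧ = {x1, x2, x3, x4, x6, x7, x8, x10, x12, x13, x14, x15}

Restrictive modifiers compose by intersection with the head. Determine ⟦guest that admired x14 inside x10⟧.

⟦that admired x14⟧ = {x : ⟨x, x14⟩ ∈ ⟦admired⟧} = {x1, x3, x5, x6, x8, x10, x12, x14, x15}
⟦inside x10⟧ = {x : ⟨x, x10⟩ ∈ ⟦inside⟧} = {x3, x4, x5, x7, x10, x11, x12, x14, x15}
⟦guest⟧ = {x1, x2, x3, x4, x6, x7, x8, x10, x12, x13, x14, x15}
… ∩ ⟦that admired x14⟧ = {x1, x2, x3, x4, x6, x7, x8, x10, x12, x13, x14, x15} ∩ {x1, x3, x5, x6, x8, x10, x12, x14, x15} = {x1, x3, x6, x8, x10, x12, x14, x15}
… ∩ ⟦inside x10⟧ = {x1, x3, x6, x8, x10, x12, x14, x15} ∩ {x3, x4, x5, x7, x10, x11, x12, x14, x15} = {x3, x10, x12, x14, x15}
So ⟦guest that admired x14 inside x10⟧ = {x3, x10, x12, x14, x15}.

{x3, x10, x12, x14, x15}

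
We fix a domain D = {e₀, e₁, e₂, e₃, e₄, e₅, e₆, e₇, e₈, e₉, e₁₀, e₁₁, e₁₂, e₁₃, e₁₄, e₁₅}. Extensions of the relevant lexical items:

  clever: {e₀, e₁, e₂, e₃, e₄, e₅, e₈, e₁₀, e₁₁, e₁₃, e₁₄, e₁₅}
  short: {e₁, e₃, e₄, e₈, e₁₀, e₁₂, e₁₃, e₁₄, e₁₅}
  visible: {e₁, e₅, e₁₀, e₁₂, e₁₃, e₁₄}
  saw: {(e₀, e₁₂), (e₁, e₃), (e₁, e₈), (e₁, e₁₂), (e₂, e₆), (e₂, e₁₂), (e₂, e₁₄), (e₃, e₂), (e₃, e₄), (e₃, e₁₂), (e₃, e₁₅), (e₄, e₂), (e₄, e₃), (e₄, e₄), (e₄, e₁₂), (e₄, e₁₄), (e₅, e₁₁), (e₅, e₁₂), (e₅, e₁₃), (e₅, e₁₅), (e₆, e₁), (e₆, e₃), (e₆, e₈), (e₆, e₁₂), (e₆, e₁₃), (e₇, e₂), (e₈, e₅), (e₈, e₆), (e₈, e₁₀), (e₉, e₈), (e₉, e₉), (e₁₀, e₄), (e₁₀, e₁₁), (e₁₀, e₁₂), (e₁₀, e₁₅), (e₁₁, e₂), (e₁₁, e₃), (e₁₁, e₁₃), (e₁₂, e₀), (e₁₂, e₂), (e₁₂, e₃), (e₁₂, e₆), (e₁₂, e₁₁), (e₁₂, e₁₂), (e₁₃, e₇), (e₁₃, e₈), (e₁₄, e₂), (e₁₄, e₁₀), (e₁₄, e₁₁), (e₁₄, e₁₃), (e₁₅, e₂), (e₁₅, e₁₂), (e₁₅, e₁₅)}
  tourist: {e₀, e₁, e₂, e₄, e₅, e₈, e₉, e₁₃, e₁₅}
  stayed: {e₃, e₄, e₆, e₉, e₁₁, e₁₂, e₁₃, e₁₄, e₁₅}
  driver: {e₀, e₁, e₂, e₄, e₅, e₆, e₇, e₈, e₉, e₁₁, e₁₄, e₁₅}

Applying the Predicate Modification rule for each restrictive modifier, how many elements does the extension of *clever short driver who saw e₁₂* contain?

⟦who saw e₁₂⟧ = {x : ⟨x, e₁₂⟩ ∈ ⟦saw⟧} = {e₀, e₁, e₂, e₃, e₄, e₅, e₆, e₁₀, e₁₂, e₁₅}
⟦driver⟧ = {e₀, e₁, e₂, e₄, e₅, e₆, e₇, e₈, e₉, e₁₁, e₁₄, e₁₅}
… ∩ ⟦who saw e₁₂⟧ = {e₀, e₁, e₂, e₄, e₅, e₆, e₇, e₈, e₉, e₁₁, e₁₄, e₁₅} ∩ {e₀, e₁, e₂, e₃, e₄, e₅, e₆, e₁₀, e₁₂, e₁₅} = {e₀, e₁, e₂, e₄, e₅, e₆, e₁₅}
… ∩ ⟦clever⟧ = {e₀, e₁, e₂, e₄, e₅, e₆, e₁₅} ∩ {e₀, e₁, e₂, e₃, e₄, e₅, e₈, e₁₀, e₁₁, e₁₃, e₁₄, e₁₅} = {e₀, e₁, e₂, e₄, e₅, e₁₅}
… ∩ ⟦short⟧ = {e₀, e₁, e₂, e₄, e₅, e₁₅} ∩ {e₁, e₃, e₄, e₈, e₁₀, e₁₂, e₁₃, e₁₄, e₁₅} = {e₁, e₄, e₁₅}
⟦clever short driver who saw e₁₂⟧ = {e₁, e₄, e₁₅}, so the cardinality is 3.

3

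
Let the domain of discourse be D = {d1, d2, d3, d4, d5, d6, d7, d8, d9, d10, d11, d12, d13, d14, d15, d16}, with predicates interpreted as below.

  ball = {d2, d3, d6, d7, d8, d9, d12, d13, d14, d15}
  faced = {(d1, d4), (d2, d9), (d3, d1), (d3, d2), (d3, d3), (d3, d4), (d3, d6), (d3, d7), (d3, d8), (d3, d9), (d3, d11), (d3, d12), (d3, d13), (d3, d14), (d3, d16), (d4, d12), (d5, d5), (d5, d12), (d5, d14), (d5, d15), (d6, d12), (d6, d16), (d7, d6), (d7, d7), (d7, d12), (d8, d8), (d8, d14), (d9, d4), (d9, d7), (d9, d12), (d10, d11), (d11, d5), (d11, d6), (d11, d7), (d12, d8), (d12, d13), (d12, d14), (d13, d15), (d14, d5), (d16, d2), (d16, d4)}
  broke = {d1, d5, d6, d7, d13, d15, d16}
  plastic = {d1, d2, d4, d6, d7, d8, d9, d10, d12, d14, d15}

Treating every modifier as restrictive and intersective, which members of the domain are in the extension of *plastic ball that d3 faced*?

⟦that d3 faced⟧ = {x : ⟨d3, x⟩ ∈ ⟦faced⟧} = {d1, d2, d3, d4, d6, d7, d8, d9, d11, d12, d13, d14, d16}
⟦ball⟧ = {d2, d3, d6, d7, d8, d9, d12, d13, d14, d15}
… ∩ ⟦that d3 faced⟧ = {d2, d3, d6, d7, d8, d9, d12, d13, d14, d15} ∩ {d1, d2, d3, d4, d6, d7, d8, d9, d11, d12, d13, d14, d16} = {d2, d3, d6, d7, d8, d9, d12, d13, d14}
… ∩ ⟦plastic⟧ = {d2, d3, d6, d7, d8, d9, d12, d13, d14} ∩ {d1, d2, d4, d6, d7, d8, d9, d10, d12, d14, d15} = {d2, d6, d7, d8, d9, d12, d14}
So ⟦plastic ball that d3 faced⟧ = {d2, d6, d7, d8, d9, d12, d14}.

{d2, d6, d7, d8, d9, d12, d14}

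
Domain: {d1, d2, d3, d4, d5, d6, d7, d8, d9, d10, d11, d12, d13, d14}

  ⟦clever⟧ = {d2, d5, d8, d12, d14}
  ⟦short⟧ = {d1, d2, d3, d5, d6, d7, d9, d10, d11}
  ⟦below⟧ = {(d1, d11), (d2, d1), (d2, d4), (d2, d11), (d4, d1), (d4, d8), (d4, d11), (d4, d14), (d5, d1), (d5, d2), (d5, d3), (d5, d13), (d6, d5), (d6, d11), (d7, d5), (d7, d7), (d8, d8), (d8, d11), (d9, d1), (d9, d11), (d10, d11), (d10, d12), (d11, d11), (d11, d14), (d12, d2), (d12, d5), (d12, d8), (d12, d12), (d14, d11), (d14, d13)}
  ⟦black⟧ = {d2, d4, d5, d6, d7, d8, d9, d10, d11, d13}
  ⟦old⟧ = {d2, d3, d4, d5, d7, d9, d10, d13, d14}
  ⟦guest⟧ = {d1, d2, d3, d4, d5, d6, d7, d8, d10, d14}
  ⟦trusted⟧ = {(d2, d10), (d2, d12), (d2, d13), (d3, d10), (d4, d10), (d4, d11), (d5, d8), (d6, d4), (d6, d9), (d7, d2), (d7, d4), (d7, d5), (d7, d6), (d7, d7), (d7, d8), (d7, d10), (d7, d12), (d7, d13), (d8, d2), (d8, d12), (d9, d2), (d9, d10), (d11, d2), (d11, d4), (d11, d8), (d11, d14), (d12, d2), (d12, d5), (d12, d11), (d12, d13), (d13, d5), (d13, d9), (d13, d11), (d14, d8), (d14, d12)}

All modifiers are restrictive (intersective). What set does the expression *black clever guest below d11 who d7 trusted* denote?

{d2, d8}

⟦below d11⟧ = {x : ⟨x, d11⟩ ∈ ⟦below⟧} = {d1, d2, d4, d6, d8, d9, d10, d11, d14}
⟦who d7 trusted⟧ = {x : ⟨d7, x⟩ ∈ ⟦trusted⟧} = {d2, d4, d5, d6, d7, d8, d10, d12, d13}
⟦guest⟧ = {d1, d2, d3, d4, d5, d6, d7, d8, d10, d14}
… ∩ ⟦below d11⟧ = {d1, d2, d3, d4, d5, d6, d7, d8, d10, d14} ∩ {d1, d2, d4, d6, d8, d9, d10, d11, d14} = {d1, d2, d4, d6, d8, d10, d14}
… ∩ ⟦who d7 trusted⟧ = {d1, d2, d4, d6, d8, d10, d14} ∩ {d2, d4, d5, d6, d7, d8, d10, d12, d13} = {d2, d4, d6, d8, d10}
… ∩ ⟦black⟧ = {d2, d4, d6, d8, d10} ∩ {d2, d4, d5, d6, d7, d8, d9, d10, d11, d13} = {d2, d4, d6, d8, d10}
… ∩ ⟦clever⟧ = {d2, d4, d6, d8, d10} ∩ {d2, d5, d8, d12, d14} = {d2, d8}
So ⟦black clever guest below d11 who d7 trusted⟧ = {d2, d8}.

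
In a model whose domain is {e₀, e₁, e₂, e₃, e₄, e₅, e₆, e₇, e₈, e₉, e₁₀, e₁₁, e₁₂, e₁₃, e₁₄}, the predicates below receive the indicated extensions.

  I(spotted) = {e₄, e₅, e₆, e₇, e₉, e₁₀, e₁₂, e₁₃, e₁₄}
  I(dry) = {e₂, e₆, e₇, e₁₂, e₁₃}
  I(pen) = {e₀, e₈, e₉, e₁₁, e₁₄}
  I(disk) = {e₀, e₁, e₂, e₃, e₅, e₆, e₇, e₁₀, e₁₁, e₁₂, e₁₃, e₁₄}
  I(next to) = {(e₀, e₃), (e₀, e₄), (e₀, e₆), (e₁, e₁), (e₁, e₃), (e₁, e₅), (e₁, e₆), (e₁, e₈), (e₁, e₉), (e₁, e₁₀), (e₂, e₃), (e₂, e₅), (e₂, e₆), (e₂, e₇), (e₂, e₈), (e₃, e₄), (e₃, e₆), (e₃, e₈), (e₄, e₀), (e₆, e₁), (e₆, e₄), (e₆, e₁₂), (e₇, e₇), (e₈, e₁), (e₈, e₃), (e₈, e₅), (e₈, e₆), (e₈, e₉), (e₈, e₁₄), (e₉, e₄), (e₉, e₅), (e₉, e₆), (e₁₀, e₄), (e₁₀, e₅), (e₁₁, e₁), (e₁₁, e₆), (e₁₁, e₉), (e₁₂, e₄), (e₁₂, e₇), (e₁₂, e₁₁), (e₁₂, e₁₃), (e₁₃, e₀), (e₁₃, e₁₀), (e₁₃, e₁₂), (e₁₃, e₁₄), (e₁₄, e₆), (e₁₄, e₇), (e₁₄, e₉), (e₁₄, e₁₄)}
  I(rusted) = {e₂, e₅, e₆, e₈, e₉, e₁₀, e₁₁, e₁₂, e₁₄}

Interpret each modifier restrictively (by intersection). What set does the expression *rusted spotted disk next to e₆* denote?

⟦next to e₆⟧ = {x : ⟨x, e₆⟩ ∈ ⟦next to⟧} = {e₀, e₁, e₂, e₃, e₈, e₉, e₁₁, e₁₄}
⟦disk⟧ = {e₀, e₁, e₂, e₃, e₅, e₆, e₇, e₁₀, e₁₁, e₁₂, e₁₃, e₁₄}
… ∩ ⟦next to e₆⟧ = {e₀, e₁, e₂, e₃, e₅, e₆, e₇, e₁₀, e₁₁, e₁₂, e₁₃, e₁₄} ∩ {e₀, e₁, e₂, e₃, e₈, e₉, e₁₁, e₁₄} = {e₀, e₁, e₂, e₃, e₁₁, e₁₄}
… ∩ ⟦rusted⟧ = {e₀, e₁, e₂, e₃, e₁₁, e₁₄} ∩ {e₂, e₅, e₆, e₈, e₉, e₁₀, e₁₁, e₁₂, e₁₄} = {e₂, e₁₁, e₁₄}
… ∩ ⟦spotted⟧ = {e₂, e₁₁, e₁₄} ∩ {e₄, e₅, e₆, e₇, e₉, e₁₀, e₁₂, e₁₃, e₁₄} = {e₁₄}
So ⟦rusted spotted disk next to e₆⟧ = {e₁₄}.

{e₁₄}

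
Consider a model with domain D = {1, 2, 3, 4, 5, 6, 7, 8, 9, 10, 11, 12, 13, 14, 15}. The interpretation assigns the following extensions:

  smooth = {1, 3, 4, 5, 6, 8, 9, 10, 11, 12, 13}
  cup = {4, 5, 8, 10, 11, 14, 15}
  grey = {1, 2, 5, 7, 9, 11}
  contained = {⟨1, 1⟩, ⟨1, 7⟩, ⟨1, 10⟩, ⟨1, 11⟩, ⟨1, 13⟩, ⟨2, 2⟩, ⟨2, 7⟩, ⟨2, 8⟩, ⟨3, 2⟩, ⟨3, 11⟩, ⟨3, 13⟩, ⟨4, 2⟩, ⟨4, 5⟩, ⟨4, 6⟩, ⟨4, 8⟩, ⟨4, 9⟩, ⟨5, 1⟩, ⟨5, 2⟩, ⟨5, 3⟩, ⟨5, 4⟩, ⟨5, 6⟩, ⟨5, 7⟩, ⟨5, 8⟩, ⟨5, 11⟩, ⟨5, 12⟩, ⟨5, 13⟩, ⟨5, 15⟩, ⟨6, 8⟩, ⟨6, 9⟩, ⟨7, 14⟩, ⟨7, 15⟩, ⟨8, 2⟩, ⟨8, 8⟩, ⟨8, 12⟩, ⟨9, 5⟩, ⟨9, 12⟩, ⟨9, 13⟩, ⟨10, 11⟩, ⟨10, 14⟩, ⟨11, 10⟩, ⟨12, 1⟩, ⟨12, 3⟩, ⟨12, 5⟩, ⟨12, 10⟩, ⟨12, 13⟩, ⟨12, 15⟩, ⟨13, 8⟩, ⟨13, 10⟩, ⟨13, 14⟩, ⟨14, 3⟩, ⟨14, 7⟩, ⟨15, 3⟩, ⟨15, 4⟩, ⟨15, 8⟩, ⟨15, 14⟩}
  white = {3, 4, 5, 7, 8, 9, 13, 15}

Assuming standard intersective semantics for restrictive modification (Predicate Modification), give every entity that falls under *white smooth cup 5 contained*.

{4, 8}

⟦5 contained⟧ = {x : ⟨5, x⟩ ∈ ⟦contained⟧} = {1, 2, 3, 4, 6, 7, 8, 11, 12, 13, 15}
⟦cup⟧ = {4, 5, 8, 10, 11, 14, 15}
… ∩ ⟦5 contained⟧ = {4, 5, 8, 10, 11, 14, 15} ∩ {1, 2, 3, 4, 6, 7, 8, 11, 12, 13, 15} = {4, 8, 11, 15}
… ∩ ⟦white⟧ = {4, 8, 11, 15} ∩ {3, 4, 5, 7, 8, 9, 13, 15} = {4, 8, 15}
… ∩ ⟦smooth⟧ = {4, 8, 15} ∩ {1, 3, 4, 5, 6, 8, 9, 10, 11, 12, 13} = {4, 8}
So ⟦white smooth cup 5 contained⟧ = {4, 8}.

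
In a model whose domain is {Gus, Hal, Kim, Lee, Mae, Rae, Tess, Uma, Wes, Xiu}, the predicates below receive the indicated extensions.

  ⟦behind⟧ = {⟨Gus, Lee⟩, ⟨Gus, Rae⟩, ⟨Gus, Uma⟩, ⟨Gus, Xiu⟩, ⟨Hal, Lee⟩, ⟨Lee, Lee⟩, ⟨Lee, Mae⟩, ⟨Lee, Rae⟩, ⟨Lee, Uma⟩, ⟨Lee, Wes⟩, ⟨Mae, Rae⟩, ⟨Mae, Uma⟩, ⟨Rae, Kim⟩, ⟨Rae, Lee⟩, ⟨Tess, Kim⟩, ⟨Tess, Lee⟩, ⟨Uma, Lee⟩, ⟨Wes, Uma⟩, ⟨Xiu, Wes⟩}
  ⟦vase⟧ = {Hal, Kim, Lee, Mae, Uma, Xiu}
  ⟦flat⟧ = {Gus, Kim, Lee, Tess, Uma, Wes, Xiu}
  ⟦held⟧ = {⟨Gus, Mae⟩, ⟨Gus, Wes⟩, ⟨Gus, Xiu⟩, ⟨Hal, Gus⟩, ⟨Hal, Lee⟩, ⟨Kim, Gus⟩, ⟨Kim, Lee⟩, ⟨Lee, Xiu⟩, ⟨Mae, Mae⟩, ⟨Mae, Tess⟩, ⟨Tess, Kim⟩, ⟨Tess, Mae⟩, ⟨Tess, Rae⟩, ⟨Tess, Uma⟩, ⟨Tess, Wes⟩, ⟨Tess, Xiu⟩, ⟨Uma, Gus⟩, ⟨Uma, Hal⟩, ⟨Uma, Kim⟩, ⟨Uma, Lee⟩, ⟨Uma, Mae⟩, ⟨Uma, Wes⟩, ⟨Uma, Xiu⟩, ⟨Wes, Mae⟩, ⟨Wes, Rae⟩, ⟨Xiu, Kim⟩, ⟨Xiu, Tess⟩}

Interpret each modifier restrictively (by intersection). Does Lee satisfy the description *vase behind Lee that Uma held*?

⟦behind Lee⟧ = {x : ⟨x, Lee⟩ ∈ ⟦behind⟧} = {Gus, Hal, Lee, Rae, Tess, Uma}
⟦that Uma held⟧ = {x : ⟨Uma, x⟩ ∈ ⟦held⟧} = {Gus, Hal, Kim, Lee, Mae, Wes, Xiu}
⟦vase⟧ = {Hal, Kim, Lee, Mae, Uma, Xiu}
… ∩ ⟦behind Lee⟧ = {Hal, Kim, Lee, Mae, Uma, Xiu} ∩ {Gus, Hal, Lee, Rae, Tess, Uma} = {Hal, Lee, Uma}
… ∩ ⟦that Uma held⟧ = {Hal, Lee, Uma} ∩ {Gus, Hal, Kim, Lee, Mae, Wes, Xiu} = {Hal, Lee}
⟦vase behind Lee that Uma held⟧ = {Hal, Lee}; Lee ∈ this set.

yes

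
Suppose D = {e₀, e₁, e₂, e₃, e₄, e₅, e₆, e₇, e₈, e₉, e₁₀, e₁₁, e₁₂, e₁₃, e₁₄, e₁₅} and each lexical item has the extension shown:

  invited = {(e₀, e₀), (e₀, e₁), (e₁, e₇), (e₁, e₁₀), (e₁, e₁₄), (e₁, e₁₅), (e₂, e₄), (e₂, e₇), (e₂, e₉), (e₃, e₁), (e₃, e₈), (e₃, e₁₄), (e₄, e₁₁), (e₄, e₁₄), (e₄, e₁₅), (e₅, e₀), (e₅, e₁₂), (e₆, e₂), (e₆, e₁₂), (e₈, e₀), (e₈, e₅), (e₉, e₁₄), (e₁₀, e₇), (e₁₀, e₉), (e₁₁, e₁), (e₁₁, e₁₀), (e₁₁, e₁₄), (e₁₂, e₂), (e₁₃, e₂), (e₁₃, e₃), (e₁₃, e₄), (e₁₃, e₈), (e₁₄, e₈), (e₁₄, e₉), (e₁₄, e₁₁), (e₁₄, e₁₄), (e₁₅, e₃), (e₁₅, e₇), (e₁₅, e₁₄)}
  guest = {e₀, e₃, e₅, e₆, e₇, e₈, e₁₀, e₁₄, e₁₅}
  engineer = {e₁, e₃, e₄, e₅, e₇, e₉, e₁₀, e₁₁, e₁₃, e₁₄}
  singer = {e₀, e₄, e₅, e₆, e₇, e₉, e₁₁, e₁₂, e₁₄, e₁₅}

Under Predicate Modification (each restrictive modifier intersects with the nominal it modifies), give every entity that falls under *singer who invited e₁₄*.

{e₄, e₉, e₁₁, e₁₄, e₁₅}

⟦who invited e₁₄⟧ = {x : ⟨x, e₁₄⟩ ∈ ⟦invited⟧} = {e₁, e₃, e₄, e₉, e₁₁, e₁₄, e₁₅}
⟦singer⟧ = {e₀, e₄, e₅, e₆, e₇, e₉, e₁₁, e₁₂, e₁₄, e₁₅}
… ∩ ⟦who invited e₁₄⟧ = {e₀, e₄, e₅, e₆, e₇, e₉, e₁₁, e₁₂, e₁₄, e₁₅} ∩ {e₁, e₃, e₄, e₉, e₁₁, e₁₄, e₁₅} = {e₄, e₉, e₁₁, e₁₄, e₁₅}
So ⟦singer who invited e₁₄⟧ = {e₄, e₉, e₁₁, e₁₄, e₁₅}.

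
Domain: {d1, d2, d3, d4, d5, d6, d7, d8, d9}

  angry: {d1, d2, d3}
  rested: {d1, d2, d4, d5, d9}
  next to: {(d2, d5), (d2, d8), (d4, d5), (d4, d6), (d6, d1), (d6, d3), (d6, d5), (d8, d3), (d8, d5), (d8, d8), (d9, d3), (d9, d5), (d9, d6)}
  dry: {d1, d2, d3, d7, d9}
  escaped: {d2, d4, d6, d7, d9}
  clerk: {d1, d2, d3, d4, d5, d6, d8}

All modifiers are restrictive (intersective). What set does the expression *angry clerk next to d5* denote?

{d2}

⟦next to d5⟧ = {x : ⟨x, d5⟩ ∈ ⟦next to⟧} = {d2, d4, d6, d8, d9}
⟦clerk⟧ = {d1, d2, d3, d4, d5, d6, d8}
… ∩ ⟦next to d5⟧ = {d1, d2, d3, d4, d5, d6, d8} ∩ {d2, d4, d6, d8, d9} = {d2, d4, d6, d8}
… ∩ ⟦angry⟧ = {d2, d4, d6, d8} ∩ {d1, d2, d3} = {d2}
So ⟦angry clerk next to d5⟧ = {d2}.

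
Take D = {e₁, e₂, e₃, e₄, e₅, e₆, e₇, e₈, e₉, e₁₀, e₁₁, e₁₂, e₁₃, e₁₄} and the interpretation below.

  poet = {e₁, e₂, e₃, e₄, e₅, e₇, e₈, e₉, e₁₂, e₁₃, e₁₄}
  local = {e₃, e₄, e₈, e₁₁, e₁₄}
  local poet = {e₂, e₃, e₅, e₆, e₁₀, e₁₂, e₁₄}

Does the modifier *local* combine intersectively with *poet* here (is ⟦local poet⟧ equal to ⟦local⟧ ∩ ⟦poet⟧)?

⟦local⟧ ∩ ⟦poet⟧ = {e₃, e₄, e₈, e₁₁, e₁₄} ∩ {e₁, e₂, e₃, e₄, e₅, e₇, e₈, e₉, e₁₂, e₁₃, e₁₄} = {e₃, e₄, e₈, e₁₄}
Observed ⟦local poet⟧ = {e₂, e₃, e₅, e₆, e₁₀, e₁₂, e₁₄}.
These differ, so the modifier is not intersective in this model.

no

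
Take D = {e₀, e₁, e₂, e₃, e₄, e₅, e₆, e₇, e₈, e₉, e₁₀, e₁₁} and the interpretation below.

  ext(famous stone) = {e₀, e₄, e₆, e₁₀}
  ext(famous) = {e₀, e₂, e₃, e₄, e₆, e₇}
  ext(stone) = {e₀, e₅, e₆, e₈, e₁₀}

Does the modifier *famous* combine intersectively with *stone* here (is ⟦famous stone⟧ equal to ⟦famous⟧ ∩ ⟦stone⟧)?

⟦famous⟧ ∩ ⟦stone⟧ = {e₀, e₂, e₃, e₄, e₆, e₇} ∩ {e₀, e₅, e₆, e₈, e₁₀} = {e₀, e₆}
Observed ⟦famous stone⟧ = {e₀, e₄, e₆, e₁₀}.
These differ, so the modifier is not intersective in this model.

no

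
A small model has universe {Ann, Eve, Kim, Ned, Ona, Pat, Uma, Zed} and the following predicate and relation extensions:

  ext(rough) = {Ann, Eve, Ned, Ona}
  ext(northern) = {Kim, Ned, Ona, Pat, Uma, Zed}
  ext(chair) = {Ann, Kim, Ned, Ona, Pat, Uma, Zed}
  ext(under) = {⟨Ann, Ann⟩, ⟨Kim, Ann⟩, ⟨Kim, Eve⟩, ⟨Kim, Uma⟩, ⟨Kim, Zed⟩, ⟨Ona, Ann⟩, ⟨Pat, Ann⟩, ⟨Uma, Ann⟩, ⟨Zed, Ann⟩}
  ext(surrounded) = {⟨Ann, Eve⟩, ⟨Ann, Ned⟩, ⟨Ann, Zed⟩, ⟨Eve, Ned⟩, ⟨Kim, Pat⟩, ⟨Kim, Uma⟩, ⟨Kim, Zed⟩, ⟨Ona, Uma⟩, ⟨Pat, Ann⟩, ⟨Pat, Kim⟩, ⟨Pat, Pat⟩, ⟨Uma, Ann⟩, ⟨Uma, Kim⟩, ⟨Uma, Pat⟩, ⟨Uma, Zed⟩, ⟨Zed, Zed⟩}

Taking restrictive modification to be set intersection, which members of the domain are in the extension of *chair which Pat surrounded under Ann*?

⟦which Pat surrounded⟧ = {x : ⟨Pat, x⟩ ∈ ⟦surrounded⟧} = {Ann, Kim, Pat}
⟦under Ann⟧ = {x : ⟨x, Ann⟩ ∈ ⟦under⟧} = {Ann, Kim, Ona, Pat, Uma, Zed}
⟦chair⟧ = {Ann, Kim, Ned, Ona, Pat, Uma, Zed}
… ∩ ⟦which Pat surrounded⟧ = {Ann, Kim, Ned, Ona, Pat, Uma, Zed} ∩ {Ann, Kim, Pat} = {Ann, Kim, Pat}
… ∩ ⟦under Ann⟧ = {Ann, Kim, Pat} ∩ {Ann, Kim, Ona, Pat, Uma, Zed} = {Ann, Kim, Pat}
So ⟦chair which Pat surrounded under Ann⟧ = {Ann, Kim, Pat}.

{Ann, Kim, Pat}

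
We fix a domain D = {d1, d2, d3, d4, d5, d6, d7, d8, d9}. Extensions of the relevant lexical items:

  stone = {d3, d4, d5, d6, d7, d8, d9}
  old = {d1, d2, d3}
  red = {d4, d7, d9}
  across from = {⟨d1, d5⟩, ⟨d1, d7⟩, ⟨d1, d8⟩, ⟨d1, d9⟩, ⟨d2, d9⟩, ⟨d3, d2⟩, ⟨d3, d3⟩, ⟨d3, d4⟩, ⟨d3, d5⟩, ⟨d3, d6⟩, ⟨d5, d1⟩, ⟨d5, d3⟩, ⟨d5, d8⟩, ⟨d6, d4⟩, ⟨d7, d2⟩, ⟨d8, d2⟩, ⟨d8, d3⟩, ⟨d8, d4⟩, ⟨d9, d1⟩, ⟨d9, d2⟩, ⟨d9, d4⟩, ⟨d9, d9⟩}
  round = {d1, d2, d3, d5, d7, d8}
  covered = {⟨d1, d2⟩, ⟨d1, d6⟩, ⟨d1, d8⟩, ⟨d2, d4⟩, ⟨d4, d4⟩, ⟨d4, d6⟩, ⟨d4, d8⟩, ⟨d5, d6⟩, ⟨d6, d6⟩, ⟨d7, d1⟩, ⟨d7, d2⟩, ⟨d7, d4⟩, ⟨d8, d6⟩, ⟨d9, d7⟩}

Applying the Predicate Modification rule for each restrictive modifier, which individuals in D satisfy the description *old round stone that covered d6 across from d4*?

⟦that covered d6⟧ = {x : ⟨x, d6⟩ ∈ ⟦covered⟧} = {d1, d4, d5, d6, d8}
⟦across from d4⟧ = {x : ⟨x, d4⟩ ∈ ⟦across from⟧} = {d3, d6, d8, d9}
⟦stone⟧ = {d3, d4, d5, d6, d7, d8, d9}
… ∩ ⟦that covered d6⟧ = {d3, d4, d5, d6, d7, d8, d9} ∩ {d1, d4, d5, d6, d8} = {d4, d5, d6, d8}
… ∩ ⟦across from d4⟧ = {d4, d5, d6, d8} ∩ {d3, d6, d8, d9} = {d6, d8}
… ∩ ⟦old⟧ = {d6, d8} ∩ {d1, d2, d3} = ∅
… ∩ ⟦round⟧ = ∅ ∩ {d1, d2, d3, d5, d7, d8} = ∅
So ⟦old round stone that covered d6 across from d4⟧ = { }.

{ }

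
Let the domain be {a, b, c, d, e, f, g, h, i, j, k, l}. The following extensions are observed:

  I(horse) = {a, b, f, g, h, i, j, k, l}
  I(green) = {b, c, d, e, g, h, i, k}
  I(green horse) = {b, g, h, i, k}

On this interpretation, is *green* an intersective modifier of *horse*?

yes

⟦green⟧ ∩ ⟦horse⟧ = {b, c, d, e, g, h, i, k} ∩ {a, b, f, g, h, i, j, k, l} = {b, g, h, i, k}
Observed ⟦green horse⟧ = {b, g, h, i, k}.
These coincide, so the modifier is intersective here.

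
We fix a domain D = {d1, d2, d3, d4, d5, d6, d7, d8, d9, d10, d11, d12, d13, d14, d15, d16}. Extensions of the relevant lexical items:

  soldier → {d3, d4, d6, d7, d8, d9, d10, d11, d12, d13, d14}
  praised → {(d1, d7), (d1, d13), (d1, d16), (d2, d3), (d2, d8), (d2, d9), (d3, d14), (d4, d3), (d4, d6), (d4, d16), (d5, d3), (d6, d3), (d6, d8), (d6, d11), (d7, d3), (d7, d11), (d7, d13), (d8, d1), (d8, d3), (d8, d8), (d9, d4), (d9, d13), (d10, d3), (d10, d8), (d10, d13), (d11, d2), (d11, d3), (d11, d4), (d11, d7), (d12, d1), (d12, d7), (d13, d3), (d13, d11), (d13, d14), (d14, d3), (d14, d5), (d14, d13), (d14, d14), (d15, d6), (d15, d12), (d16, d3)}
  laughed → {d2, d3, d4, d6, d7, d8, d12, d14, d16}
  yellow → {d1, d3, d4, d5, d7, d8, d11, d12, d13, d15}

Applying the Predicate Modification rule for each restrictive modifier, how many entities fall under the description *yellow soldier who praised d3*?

5

⟦who praised d3⟧ = {x : ⟨x, d3⟩ ∈ ⟦praised⟧} = {d2, d4, d5, d6, d7, d8, d10, d11, d13, d14, d16}
⟦soldier⟧ = {d3, d4, d6, d7, d8, d9, d10, d11, d12, d13, d14}
… ∩ ⟦who praised d3⟧ = {d3, d4, d6, d7, d8, d9, d10, d11, d12, d13, d14} ∩ {d2, d4, d5, d6, d7, d8, d10, d11, d13, d14, d16} = {d4, d6, d7, d8, d10, d11, d13, d14}
… ∩ ⟦yellow⟧ = {d4, d6, d7, d8, d10, d11, d13, d14} ∩ {d1, d3, d4, d5, d7, d8, d11, d12, d13, d15} = {d4, d7, d8, d11, d13}
⟦yellow soldier who praised d3⟧ = {d4, d7, d8, d11, d13}, so the cardinality is 5.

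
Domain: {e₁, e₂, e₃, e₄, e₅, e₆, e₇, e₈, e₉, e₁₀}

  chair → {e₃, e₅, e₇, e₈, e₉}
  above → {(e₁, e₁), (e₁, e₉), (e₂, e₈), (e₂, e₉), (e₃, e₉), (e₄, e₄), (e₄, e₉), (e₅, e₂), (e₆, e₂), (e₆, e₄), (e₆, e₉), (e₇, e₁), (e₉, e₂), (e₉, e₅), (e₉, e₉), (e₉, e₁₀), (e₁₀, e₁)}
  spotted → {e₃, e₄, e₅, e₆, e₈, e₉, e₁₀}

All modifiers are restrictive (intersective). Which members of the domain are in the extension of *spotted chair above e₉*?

{e₃, e₉}

⟦above e₉⟧ = {x : ⟨x, e₉⟩ ∈ ⟦above⟧} = {e₁, e₂, e₃, e₄, e₆, e₉}
⟦chair⟧ = {e₃, e₅, e₇, e₈, e₉}
… ∩ ⟦above e₉⟧ = {e₃, e₅, e₇, e₈, e₉} ∩ {e₁, e₂, e₃, e₄, e₆, e₉} = {e₃, e₉}
… ∩ ⟦spotted⟧ = {e₃, e₉} ∩ {e₃, e₄, e₅, e₆, e₈, e₉, e₁₀} = {e₃, e₉}
So ⟦spotted chair above e₉⟧ = {e₃, e₉}.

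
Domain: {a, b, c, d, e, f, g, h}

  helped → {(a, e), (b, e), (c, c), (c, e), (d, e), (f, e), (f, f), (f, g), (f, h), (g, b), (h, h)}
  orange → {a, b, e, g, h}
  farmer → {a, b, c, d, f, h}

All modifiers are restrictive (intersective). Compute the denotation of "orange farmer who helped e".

{a, b}

⟦who helped e⟧ = {x : ⟨x, e⟩ ∈ ⟦helped⟧} = {a, b, c, d, f}
⟦farmer⟧ = {a, b, c, d, f, h}
… ∩ ⟦who helped e⟧ = {a, b, c, d, f, h} ∩ {a, b, c, d, f} = {a, b, c, d, f}
… ∩ ⟦orange⟧ = {a, b, c, d, f} ∩ {a, b, e, g, h} = {a, b}
So ⟦orange farmer who helped e⟧ = {a, b}.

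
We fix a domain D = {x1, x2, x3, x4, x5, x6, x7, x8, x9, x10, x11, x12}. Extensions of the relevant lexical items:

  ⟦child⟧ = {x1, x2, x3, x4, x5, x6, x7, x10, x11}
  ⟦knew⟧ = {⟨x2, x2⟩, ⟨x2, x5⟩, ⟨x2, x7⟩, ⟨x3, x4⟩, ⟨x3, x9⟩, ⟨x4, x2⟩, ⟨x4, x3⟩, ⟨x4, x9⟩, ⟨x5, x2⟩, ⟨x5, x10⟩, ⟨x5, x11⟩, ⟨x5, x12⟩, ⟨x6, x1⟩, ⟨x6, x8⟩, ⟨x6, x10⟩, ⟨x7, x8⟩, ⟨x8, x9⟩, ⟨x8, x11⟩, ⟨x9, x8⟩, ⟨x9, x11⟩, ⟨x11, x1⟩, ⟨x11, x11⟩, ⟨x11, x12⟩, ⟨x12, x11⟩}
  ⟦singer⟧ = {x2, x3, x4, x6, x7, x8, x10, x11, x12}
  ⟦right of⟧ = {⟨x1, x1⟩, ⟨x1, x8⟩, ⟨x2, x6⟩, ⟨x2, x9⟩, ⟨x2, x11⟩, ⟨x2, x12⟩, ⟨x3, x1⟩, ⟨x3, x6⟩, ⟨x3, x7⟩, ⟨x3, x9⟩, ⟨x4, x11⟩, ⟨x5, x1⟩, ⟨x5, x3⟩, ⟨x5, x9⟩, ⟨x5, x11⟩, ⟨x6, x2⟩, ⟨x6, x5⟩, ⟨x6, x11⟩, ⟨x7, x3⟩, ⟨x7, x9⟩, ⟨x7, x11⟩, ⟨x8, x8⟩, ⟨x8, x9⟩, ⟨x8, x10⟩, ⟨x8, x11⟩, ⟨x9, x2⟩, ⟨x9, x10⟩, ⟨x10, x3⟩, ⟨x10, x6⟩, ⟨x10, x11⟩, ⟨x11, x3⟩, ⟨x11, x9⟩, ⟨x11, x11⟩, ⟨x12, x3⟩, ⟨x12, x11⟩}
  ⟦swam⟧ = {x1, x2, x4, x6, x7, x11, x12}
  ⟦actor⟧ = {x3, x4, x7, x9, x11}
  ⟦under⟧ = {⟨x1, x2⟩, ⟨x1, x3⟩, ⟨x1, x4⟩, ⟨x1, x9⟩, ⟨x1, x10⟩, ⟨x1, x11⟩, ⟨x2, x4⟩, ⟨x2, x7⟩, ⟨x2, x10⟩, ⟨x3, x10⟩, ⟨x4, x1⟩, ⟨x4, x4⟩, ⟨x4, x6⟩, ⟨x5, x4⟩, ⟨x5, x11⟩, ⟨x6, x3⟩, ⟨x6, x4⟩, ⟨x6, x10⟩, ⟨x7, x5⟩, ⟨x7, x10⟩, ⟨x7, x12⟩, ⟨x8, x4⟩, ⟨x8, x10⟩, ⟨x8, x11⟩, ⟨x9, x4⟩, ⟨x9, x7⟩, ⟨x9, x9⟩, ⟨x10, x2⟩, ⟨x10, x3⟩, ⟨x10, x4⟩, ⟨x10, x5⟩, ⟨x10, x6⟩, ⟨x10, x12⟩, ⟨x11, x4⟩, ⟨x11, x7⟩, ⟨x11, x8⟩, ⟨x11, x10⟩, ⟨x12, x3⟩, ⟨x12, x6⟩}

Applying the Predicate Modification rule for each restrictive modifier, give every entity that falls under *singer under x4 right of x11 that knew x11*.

{x8, x11}

⟦under x4⟧ = {x : ⟨x, x4⟩ ∈ ⟦under⟧} = {x1, x2, x4, x5, x6, x8, x9, x10, x11}
⟦right of x11⟧ = {x : ⟨x, x11⟩ ∈ ⟦right of⟧} = {x2, x4, x5, x6, x7, x8, x10, x11, x12}
⟦that knew x11⟧ = {x : ⟨x, x11⟩ ∈ ⟦knew⟧} = {x5, x8, x9, x11, x12}
⟦singer⟧ = {x2, x3, x4, x6, x7, x8, x10, x11, x12}
… ∩ ⟦under x4⟧ = {x2, x3, x4, x6, x7, x8, x10, x11, x12} ∩ {x1, x2, x4, x5, x6, x8, x9, x10, x11} = {x2, x4, x6, x8, x10, x11}
… ∩ ⟦right of x11⟧ = {x2, x4, x6, x8, x10, x11} ∩ {x2, x4, x5, x6, x7, x8, x10, x11, x12} = {x2, x4, x6, x8, x10, x11}
… ∩ ⟦that knew x11⟧ = {x2, x4, x6, x8, x10, x11} ∩ {x5, x8, x9, x11, x12} = {x8, x11}
So ⟦singer under x4 right of x11 that knew x11⟧ = {x8, x11}.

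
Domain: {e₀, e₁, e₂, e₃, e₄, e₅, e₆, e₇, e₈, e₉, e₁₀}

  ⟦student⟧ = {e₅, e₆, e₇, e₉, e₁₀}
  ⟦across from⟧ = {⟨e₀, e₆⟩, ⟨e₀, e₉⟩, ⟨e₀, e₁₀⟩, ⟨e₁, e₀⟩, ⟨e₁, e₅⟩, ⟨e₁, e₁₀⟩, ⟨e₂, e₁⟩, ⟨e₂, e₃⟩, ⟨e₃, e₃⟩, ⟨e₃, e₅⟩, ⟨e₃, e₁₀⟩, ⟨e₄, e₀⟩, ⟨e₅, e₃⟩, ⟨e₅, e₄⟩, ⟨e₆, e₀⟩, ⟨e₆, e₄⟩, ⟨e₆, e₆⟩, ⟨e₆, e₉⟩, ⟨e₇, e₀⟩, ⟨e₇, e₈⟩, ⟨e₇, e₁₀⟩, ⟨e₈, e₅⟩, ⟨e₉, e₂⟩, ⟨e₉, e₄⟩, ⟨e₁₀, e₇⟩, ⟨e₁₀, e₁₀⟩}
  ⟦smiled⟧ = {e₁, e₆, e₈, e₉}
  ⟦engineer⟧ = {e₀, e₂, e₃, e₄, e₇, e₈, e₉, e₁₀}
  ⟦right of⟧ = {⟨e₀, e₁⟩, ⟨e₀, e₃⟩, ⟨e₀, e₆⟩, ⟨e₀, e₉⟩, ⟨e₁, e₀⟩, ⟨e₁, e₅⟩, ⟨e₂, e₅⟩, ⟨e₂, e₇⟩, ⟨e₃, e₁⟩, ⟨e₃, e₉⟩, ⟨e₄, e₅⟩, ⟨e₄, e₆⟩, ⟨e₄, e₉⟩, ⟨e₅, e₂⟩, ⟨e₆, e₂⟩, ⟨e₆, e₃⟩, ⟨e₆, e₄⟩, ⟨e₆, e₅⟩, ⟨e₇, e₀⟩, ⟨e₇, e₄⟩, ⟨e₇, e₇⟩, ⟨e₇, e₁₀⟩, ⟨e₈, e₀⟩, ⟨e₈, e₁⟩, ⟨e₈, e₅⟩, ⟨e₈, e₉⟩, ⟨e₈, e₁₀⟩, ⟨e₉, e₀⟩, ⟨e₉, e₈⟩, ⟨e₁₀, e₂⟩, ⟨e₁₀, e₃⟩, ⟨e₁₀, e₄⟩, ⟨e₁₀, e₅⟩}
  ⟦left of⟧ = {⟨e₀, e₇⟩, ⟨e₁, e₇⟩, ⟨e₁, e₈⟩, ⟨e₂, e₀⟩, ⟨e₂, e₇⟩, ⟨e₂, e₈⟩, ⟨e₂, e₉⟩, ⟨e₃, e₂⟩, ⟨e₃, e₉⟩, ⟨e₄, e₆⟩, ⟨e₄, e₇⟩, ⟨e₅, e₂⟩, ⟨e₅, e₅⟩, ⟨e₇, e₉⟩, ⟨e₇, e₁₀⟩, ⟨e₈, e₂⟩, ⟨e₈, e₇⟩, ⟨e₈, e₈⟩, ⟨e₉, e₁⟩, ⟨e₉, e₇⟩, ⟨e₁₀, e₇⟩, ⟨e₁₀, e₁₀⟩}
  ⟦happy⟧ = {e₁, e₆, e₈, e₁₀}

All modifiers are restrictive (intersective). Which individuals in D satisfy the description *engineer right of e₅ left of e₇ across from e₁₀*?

{e₁₀}

⟦right of e₅⟧ = {x : ⟨x, e₅⟩ ∈ ⟦right of⟧} = {e₁, e₂, e₄, e₆, e₈, e₁₀}
⟦left of e₇⟧ = {x : ⟨x, e₇⟩ ∈ ⟦left of⟧} = {e₀, e₁, e₂, e₄, e₈, e₉, e₁₀}
⟦across from e₁₀⟧ = {x : ⟨x, e₁₀⟩ ∈ ⟦across from⟧} = {e₀, e₁, e₃, e₇, e₁₀}
⟦engineer⟧ = {e₀, e₂, e₃, e₄, e₇, e₈, e₉, e₁₀}
… ∩ ⟦right of e₅⟧ = {e₀, e₂, e₃, e₄, e₇, e₈, e₉, e₁₀} ∩ {e₁, e₂, e₄, e₆, e₈, e₁₀} = {e₂, e₄, e₈, e₁₀}
… ∩ ⟦left of e₇⟧ = {e₂, e₄, e₈, e₁₀} ∩ {e₀, e₁, e₂, e₄, e₈, e₉, e₁₀} = {e₂, e₄, e₈, e₁₀}
… ∩ ⟦across from e₁₀⟧ = {e₂, e₄, e₈, e₁₀} ∩ {e₀, e₁, e₃, e₇, e₁₀} = {e₁₀}
So ⟦engineer right of e₅ left of e₇ across from e₁₀⟧ = {e₁₀}.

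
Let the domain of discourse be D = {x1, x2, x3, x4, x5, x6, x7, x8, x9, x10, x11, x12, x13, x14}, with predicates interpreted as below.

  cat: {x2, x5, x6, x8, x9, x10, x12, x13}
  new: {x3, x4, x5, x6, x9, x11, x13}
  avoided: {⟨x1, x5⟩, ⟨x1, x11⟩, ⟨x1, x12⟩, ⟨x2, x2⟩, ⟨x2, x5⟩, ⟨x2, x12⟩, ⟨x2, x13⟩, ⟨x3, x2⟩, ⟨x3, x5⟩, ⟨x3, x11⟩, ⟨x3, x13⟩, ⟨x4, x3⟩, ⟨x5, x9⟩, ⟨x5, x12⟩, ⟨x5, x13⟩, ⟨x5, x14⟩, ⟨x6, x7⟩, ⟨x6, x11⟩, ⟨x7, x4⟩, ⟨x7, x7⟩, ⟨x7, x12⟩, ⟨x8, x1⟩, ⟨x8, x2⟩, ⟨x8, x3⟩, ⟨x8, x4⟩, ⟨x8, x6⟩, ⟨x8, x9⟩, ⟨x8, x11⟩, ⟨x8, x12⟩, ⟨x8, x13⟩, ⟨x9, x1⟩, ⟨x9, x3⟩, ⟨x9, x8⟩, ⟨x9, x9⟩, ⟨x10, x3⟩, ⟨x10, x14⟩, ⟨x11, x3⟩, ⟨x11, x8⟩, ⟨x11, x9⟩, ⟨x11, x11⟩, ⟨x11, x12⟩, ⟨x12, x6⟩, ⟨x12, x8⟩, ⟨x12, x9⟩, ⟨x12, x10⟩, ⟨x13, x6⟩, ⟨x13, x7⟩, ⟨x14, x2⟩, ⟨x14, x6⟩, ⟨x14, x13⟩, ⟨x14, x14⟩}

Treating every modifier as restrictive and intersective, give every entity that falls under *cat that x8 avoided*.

⟦that x8 avoided⟧ = {x : ⟨x8, x⟩ ∈ ⟦avoided⟧} = {x1, x2, x3, x4, x6, x9, x11, x12, x13}
⟦cat⟧ = {x2, x5, x6, x8, x9, x10, x12, x13}
… ∩ ⟦that x8 avoided⟧ = {x2, x5, x6, x8, x9, x10, x12, x13} ∩ {x1, x2, x3, x4, x6, x9, x11, x12, x13} = {x2, x6, x9, x12, x13}
So ⟦cat that x8 avoided⟧ = {x2, x6, x9, x12, x13}.

{x2, x6, x9, x12, x13}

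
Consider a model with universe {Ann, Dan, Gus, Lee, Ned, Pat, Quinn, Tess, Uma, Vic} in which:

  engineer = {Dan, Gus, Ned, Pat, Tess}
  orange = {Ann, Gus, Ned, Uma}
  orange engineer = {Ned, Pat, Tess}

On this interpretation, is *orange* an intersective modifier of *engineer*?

no

⟦orange⟧ ∩ ⟦engineer⟧ = {Ann, Gus, Ned, Uma} ∩ {Dan, Gus, Ned, Pat, Tess} = {Gus, Ned}
Observed ⟦orange engineer⟧ = {Ned, Pat, Tess}.
These differ, so the modifier is not intersective in this model.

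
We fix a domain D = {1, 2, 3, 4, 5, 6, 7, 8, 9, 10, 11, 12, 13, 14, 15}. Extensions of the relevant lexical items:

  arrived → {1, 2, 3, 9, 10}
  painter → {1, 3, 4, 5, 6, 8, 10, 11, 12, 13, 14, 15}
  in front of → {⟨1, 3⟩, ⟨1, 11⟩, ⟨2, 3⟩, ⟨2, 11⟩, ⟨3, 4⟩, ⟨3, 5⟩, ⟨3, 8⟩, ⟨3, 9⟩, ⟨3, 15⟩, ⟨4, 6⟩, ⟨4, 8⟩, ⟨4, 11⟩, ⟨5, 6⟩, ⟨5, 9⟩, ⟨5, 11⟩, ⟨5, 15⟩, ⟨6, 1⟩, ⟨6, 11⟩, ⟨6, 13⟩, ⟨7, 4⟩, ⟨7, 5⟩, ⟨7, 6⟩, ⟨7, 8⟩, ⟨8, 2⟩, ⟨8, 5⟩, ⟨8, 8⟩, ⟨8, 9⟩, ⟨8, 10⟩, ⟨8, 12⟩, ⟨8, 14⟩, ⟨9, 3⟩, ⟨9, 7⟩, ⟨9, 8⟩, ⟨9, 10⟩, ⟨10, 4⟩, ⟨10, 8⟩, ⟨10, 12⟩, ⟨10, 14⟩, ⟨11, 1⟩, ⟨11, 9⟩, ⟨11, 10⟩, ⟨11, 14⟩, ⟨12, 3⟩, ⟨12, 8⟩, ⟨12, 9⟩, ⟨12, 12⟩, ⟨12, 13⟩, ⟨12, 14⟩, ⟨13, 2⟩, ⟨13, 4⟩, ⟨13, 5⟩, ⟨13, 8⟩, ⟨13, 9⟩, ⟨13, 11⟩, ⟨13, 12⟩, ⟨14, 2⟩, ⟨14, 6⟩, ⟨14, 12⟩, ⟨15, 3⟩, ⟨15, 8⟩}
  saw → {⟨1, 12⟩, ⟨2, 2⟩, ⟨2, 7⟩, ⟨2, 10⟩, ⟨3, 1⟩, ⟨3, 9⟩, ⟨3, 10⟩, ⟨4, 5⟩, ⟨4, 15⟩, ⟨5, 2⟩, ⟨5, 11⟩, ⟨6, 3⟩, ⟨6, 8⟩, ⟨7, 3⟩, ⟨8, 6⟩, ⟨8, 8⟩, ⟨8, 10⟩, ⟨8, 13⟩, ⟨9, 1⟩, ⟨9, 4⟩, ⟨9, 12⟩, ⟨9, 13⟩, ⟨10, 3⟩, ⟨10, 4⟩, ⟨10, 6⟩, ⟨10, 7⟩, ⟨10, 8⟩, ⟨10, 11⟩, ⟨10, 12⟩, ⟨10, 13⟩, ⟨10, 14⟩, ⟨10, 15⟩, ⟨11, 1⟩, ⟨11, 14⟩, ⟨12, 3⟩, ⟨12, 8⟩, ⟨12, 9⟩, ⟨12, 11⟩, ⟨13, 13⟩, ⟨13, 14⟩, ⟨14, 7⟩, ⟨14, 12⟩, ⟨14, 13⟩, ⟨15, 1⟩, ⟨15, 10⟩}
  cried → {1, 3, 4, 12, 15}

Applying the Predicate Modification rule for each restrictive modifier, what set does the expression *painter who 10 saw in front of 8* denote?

{3, 4, 8, 12, 13, 15}

⟦who 10 saw⟧ = {x : ⟨10, x⟩ ∈ ⟦saw⟧} = {3, 4, 6, 7, 8, 11, 12, 13, 14, 15}
⟦in front of 8⟧ = {x : ⟨x, 8⟩ ∈ ⟦in front of⟧} = {3, 4, 7, 8, 9, 10, 12, 13, 15}
⟦painter⟧ = {1, 3, 4, 5, 6, 8, 10, 11, 12, 13, 14, 15}
… ∩ ⟦who 10 saw⟧ = {1, 3, 4, 5, 6, 8, 10, 11, 12, 13, 14, 15} ∩ {3, 4, 6, 7, 8, 11, 12, 13, 14, 15} = {3, 4, 6, 8, 11, 12, 13, 14, 15}
… ∩ ⟦in front of 8⟧ = {3, 4, 6, 8, 11, 12, 13, 14, 15} ∩ {3, 4, 7, 8, 9, 10, 12, 13, 15} = {3, 4, 8, 12, 13, 15}
So ⟦painter who 10 saw in front of 8⟧ = {3, 4, 8, 12, 13, 15}.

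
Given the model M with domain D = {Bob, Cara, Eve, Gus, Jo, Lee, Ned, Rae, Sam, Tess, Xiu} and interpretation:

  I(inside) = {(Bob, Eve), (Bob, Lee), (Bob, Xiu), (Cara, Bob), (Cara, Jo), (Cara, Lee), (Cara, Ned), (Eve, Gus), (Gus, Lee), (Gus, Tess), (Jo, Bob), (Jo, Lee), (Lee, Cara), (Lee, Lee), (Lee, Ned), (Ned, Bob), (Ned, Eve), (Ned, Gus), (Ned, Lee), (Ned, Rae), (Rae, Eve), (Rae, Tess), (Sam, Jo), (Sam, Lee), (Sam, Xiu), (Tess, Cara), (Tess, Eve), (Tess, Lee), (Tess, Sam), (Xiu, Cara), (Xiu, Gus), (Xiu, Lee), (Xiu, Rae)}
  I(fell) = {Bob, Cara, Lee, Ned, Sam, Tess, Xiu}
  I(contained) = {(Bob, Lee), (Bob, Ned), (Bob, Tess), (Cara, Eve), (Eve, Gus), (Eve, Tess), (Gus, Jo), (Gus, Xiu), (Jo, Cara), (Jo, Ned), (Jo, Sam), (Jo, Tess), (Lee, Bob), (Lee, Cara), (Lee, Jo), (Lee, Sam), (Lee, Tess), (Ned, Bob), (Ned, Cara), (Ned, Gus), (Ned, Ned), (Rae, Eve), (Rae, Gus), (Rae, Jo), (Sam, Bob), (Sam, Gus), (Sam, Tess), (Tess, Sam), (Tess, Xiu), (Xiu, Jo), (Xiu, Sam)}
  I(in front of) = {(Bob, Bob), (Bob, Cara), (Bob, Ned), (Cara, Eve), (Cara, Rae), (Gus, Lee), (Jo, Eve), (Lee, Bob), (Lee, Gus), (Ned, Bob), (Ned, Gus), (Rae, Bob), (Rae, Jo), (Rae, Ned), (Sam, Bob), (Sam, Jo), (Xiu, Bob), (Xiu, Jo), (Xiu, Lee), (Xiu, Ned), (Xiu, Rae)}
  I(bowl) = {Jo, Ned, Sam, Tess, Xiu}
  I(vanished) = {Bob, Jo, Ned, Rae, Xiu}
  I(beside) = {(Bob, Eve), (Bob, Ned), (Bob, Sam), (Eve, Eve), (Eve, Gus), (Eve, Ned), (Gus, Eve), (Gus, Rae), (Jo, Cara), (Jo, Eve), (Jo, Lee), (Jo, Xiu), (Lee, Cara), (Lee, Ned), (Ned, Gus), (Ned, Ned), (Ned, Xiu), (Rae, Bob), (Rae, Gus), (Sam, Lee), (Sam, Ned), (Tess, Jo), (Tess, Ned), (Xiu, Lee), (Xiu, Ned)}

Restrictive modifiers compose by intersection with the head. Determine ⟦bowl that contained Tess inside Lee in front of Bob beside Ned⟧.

{Sam}

⟦that contained Tess⟧ = {x : ⟨x, Tess⟩ ∈ ⟦contained⟧} = {Bob, Eve, Jo, Lee, Sam}
⟦inside Lee⟧ = {x : ⟨x, Lee⟩ ∈ ⟦inside⟧} = {Bob, Cara, Gus, Jo, Lee, Ned, Sam, Tess, Xiu}
⟦in front of Bob⟧ = {x : ⟨x, Bob⟩ ∈ ⟦in front of⟧} = {Bob, Lee, Ned, Rae, Sam, Xiu}
⟦beside Ned⟧ = {x : ⟨x, Ned⟩ ∈ ⟦beside⟧} = {Bob, Eve, Lee, Ned, Sam, Tess, Xiu}
⟦bowl⟧ = {Jo, Ned, Sam, Tess, Xiu}
… ∩ ⟦that contained Tess⟧ = {Jo, Ned, Sam, Tess, Xiu} ∩ {Bob, Eve, Jo, Lee, Sam} = {Jo, Sam}
… ∩ ⟦inside Lee⟧ = {Jo, Sam} ∩ {Bob, Cara, Gus, Jo, Lee, Ned, Sam, Tess, Xiu} = {Jo, Sam}
… ∩ ⟦in front of Bob⟧ = {Jo, Sam} ∩ {Bob, Lee, Ned, Rae, Sam, Xiu} = {Sam}
… ∩ ⟦beside Ned⟧ = {Sam} ∩ {Bob, Eve, Lee, Ned, Sam, Tess, Xiu} = {Sam}
So ⟦bowl that contained Tess inside Lee in front of Bob beside Ned⟧ = {Sam}.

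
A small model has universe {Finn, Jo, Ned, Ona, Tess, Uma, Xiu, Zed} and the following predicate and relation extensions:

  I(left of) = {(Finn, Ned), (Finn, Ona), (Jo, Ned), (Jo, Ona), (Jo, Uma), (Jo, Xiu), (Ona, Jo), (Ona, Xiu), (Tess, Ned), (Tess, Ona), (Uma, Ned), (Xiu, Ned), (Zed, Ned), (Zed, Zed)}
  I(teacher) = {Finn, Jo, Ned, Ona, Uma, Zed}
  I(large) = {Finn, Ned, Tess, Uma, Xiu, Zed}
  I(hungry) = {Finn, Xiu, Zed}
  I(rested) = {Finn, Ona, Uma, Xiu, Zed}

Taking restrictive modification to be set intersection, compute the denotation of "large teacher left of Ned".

⟦left of Ned⟧ = {x : ⟨x, Ned⟩ ∈ ⟦left of⟧} = {Finn, Jo, Tess, Uma, Xiu, Zed}
⟦teacher⟧ = {Finn, Jo, Ned, Ona, Uma, Zed}
… ∩ ⟦left of Ned⟧ = {Finn, Jo, Ned, Ona, Uma, Zed} ∩ {Finn, Jo, Tess, Uma, Xiu, Zed} = {Finn, Jo, Uma, Zed}
… ∩ ⟦large⟧ = {Finn, Jo, Uma, Zed} ∩ {Finn, Ned, Tess, Uma, Xiu, Zed} = {Finn, Uma, Zed}
So ⟦large teacher left of Ned⟧ = {Finn, Uma, Zed}.

{Finn, Uma, Zed}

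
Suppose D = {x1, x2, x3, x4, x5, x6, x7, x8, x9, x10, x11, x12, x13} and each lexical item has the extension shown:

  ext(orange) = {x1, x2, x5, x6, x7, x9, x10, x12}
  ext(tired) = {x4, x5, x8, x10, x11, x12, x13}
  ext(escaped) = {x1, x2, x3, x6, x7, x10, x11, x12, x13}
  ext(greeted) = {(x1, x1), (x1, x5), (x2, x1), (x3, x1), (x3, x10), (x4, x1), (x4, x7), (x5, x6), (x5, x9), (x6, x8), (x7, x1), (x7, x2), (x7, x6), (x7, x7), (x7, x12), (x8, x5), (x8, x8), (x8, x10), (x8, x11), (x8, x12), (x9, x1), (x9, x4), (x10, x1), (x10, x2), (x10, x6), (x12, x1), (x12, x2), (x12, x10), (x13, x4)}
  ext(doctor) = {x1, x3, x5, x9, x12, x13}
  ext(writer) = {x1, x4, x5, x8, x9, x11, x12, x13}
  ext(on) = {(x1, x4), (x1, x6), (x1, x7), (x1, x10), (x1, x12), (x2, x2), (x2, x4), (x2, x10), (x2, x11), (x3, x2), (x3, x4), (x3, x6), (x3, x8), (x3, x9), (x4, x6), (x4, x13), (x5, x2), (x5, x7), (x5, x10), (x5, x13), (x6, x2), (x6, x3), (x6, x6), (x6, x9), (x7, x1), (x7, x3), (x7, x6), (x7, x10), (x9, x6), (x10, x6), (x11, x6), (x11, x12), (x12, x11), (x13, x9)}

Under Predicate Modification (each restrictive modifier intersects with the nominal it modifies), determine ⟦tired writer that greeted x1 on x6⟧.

{x4}

⟦that greeted x1⟧ = {x : ⟨x, x1⟩ ∈ ⟦greeted⟧} = {x1, x2, x3, x4, x7, x9, x10, x12}
⟦on x6⟧ = {x : ⟨x, x6⟩ ∈ ⟦on⟧} = {x1, x3, x4, x6, x7, x9, x10, x11}
⟦writer⟧ = {x1, x4, x5, x8, x9, x11, x12, x13}
… ∩ ⟦that greeted x1⟧ = {x1, x4, x5, x8, x9, x11, x12, x13} ∩ {x1, x2, x3, x4, x7, x9, x10, x12} = {x1, x4, x9, x12}
… ∩ ⟦on x6⟧ = {x1, x4, x9, x12} ∩ {x1, x3, x4, x6, x7, x9, x10, x11} = {x1, x4, x9}
… ∩ ⟦tired⟧ = {x1, x4, x9} ∩ {x4, x5, x8, x10, x11, x12, x13} = {x4}
So ⟦tired writer that greeted x1 on x6⟧ = {x4}.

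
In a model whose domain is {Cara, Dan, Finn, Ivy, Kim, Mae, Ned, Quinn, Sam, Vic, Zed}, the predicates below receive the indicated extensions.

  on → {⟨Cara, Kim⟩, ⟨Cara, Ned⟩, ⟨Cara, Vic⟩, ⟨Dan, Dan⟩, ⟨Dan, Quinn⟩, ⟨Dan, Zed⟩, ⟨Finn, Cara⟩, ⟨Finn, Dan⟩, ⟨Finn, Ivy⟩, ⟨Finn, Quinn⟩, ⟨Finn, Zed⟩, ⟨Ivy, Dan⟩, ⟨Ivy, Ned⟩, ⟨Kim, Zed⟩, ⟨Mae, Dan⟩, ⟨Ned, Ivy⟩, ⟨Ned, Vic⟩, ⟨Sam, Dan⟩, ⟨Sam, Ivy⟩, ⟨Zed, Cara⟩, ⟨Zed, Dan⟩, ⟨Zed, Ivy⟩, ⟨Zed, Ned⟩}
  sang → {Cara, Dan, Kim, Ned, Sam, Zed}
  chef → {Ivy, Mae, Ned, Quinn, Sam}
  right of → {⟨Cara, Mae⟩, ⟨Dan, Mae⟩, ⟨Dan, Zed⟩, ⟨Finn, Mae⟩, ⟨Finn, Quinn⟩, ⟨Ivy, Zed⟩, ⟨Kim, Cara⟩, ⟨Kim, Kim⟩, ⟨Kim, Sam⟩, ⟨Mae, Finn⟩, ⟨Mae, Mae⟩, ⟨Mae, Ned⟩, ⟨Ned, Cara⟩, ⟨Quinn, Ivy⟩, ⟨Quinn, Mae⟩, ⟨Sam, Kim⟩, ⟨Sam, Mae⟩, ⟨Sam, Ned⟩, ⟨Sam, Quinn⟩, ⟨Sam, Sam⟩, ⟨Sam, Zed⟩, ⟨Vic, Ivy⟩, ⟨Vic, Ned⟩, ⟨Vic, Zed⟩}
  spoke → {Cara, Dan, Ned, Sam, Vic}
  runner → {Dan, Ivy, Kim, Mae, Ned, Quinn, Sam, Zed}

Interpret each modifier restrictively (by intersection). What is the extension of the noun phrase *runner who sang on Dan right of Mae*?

{Dan, Sam}

⟦who sang⟧ = ⟦sang⟧ = {Cara, Dan, Kim, Ned, Sam, Zed}
⟦on Dan⟧ = {x : ⟨x, Dan⟩ ∈ ⟦on⟧} = {Dan, Finn, Ivy, Mae, Sam, Zed}
⟦right of Mae⟧ = {x : ⟨x, Mae⟩ ∈ ⟦right of⟧} = {Cara, Dan, Finn, Mae, Quinn, Sam}
⟦runner⟧ = {Dan, Ivy, Kim, Mae, Ned, Quinn, Sam, Zed}
… ∩ ⟦who sang⟧ = {Dan, Ivy, Kim, Mae, Ned, Quinn, Sam, Zed} ∩ {Cara, Dan, Kim, Ned, Sam, Zed} = {Dan, Kim, Ned, Sam, Zed}
… ∩ ⟦on Dan⟧ = {Dan, Kim, Ned, Sam, Zed} ∩ {Dan, Finn, Ivy, Mae, Sam, Zed} = {Dan, Sam, Zed}
… ∩ ⟦right of Mae⟧ = {Dan, Sam, Zed} ∩ {Cara, Dan, Finn, Mae, Quinn, Sam} = {Dan, Sam}
So ⟦runner who sang on Dan right of Mae⟧ = {Dan, Sam}.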